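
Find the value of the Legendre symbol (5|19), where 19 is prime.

1

Euler's criterion: (5/19) ≡ 5^9 (mod 19).
5^2 ≡ 6 (mod 19)
5^4 ≡ 17 (mod 19)
5^8 ≡ 4 (mod 19)
5^9 = 5^(8+1) ≡ 1 (mod 19).
Result is 1, so (5/19) = 1.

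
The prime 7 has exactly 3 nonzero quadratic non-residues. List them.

Square k = 1,…,3 (k and 7−k give the same square):
1²=1, 2²=4, 3²≡2 (mod 7).
The residues are {1, 2, 4}; the non-residues are the remaining 3 nonzero classes.

3, 5, 6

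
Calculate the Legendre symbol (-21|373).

1

Euler's criterion: (-21/373) ≡ 352^186 (mod 373).
352^2 ≡ 68 (mod 373)
352^4 ≡ 148 (mod 373)
352^8 ≡ 270 (mod 373)
352^16 ≡ 165 (mod 373)
352^32 ≡ 369 (mod 373)
352^64 ≡ 16 (mod 373)
352^128 ≡ 256 (mod 373)
352^186 = 352^(128+32+16+8+2) ≡ 1 (mod 373).
Result is 1, so (-21/373) = 1.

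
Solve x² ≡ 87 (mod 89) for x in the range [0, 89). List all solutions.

89 ≡ 1 (mod 4), so we find a root by search.
Trying successive values, 40² = 1600 ≡ 87 (mod 89). The other root is 89 − 40 = 49.

40, 49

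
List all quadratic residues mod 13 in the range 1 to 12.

1,3,4,9,10,12

Square k = 1,…,6 (k and 13−k give the same square):
1²=1, 2²=4, 3²=9, 4²≡3, 5²≡12, 6²≡10 (mod 13).
So the quadratic residues mod 13 are {1, 3, 4, 9, 10, 12}.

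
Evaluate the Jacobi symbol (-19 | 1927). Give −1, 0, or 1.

First reduce: -19 ≡ 1908 (mod 1927).
Pull out 2^2: since 1927 ≡ 7 (mod 8), (2/1927) = +1, so (2/1927)^2 = +1.
Reciprocity: 477 ≡ 1 and 1927 ≡ 3 (mod 4), so (477/1927) = +(1927/477).
Reduce top mod 477: now compute (19/477).
Reciprocity: 19 ≡ 3 and 477 ≡ 1 (mod 4), so (19/477) = +(477/19).
Reduce top mod 19: now compute (2/19).
Pull out 2: since 19 ≡ 3 (mod 8), (2/19) = -1.
Reached (1/19) = 1. Collecting the sign flips along the way, the symbol is -1.

-1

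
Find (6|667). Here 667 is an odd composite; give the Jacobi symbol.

1

Pull out 2: since 667 ≡ 3 (mod 8), (2/667) = -1.
Reciprocity: 3 ≡ 3 and 667 ≡ 3 (mod 4), so (3/667) = −(667/3).
Reduce top mod 3: now compute (1/3).
Reached (1/3) = 1. Collecting the sign flips along the way, the symbol is +1.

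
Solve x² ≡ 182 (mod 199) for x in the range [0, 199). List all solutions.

88, 111

Since 199 ≡ 3 (mod 4), a square root of 182 is 182^((199+1)/4) = 182^50 mod 199.
Repeated squaring: 182^2≡90, 182^4≡140, 182^8≡98, 182^16≡52, 182^32≡117 (mod 199).
182^50 = 182^(32+16+2) ≡ 111 (mod 199).
Check: 111² = 12321 ≡ 182 (mod 199). The two roots are 88 and 111.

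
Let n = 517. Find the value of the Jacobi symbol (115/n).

Reciprocity: 115 ≡ 3 and 517 ≡ 1 (mod 4), so (115/517) = +(517/115).
Reduce top mod 115: now compute (57/115).
Reciprocity: 57 ≡ 1 and 115 ≡ 3 (mod 4), so (57/115) = +(115/57).
Reduce top mod 57: now compute (1/57).
Reached (1/57) = 1. Collecting the sign flips along the way, the symbol is +1.

1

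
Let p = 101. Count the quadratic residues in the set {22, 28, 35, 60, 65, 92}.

(22/101) = +1 → QR.
(28/101) = -1 → non-residue.
(35/101) = -1 → non-residue.
(60/101) = -1 → non-residue.
(65/101) = +1 → QR.
(92/101) = +1 → QR.
Total quadratic residues among the 6: 3.

3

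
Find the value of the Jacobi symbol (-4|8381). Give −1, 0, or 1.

First reduce: -4 ≡ 8377 (mod 8381).
Reciprocity: 8377 ≡ 1 and 8381 ≡ 1 (mod 4), so (8377/8381) = +(8381/8377).
Reduce top mod 8377: now compute (4/8377).
Pull out 2^2: since 8377 ≡ 1 (mod 8), (2/8377) = +1, so (2/8377)^2 = +1.
Reached (1/8377) = 1. Collecting the sign flips along the way, the symbol is +1.

1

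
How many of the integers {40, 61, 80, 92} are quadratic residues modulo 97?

1

(40/97) = -1 → non-residue.
(61/97) = +1 → QR.
(80/97) = -1 → non-residue.
(92/97) = -1 → non-residue.
Total quadratic residues among the 4: 1.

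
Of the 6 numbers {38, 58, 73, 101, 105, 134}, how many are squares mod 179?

1

(38/179) = -1 → non-residue.
(58/179) = -1 → non-residue.
(73/179) = -1 → non-residue.
(101/179) = +1 → QR.
(105/179) = -1 → non-residue.
(134/179) = -1 → non-residue.
Total quadratic residues among the 6: 1.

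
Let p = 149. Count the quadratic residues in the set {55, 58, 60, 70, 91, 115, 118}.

(55/149) = -1 → non-residue.
(58/149) = -1 → non-residue.
(60/149) = -1 → non-residue.
(70/149) = -1 → non-residue.
(91/149) = -1 → non-residue.
(115/149) = -1 → non-residue.
(118/149) = +1 → QR.
Total quadratic residues among the 7: 1.

1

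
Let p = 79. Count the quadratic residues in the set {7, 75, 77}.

0

(7/79) = -1 → non-residue.
(75/79) = -1 → non-residue.
(77/79) = -1 → non-residue.
Total quadratic residues among the 3: 0.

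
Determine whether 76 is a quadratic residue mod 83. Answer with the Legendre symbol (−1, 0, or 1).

Pull out 2^2: since 83 ≡ 3 (mod 8), (2/83) = -1, so (2/83)^2 = +1.
Reciprocity: 19 ≡ 3 and 83 ≡ 3 (mod 4), so (19/83) = −(83/19).
Reduce top mod 19: now compute (7/19).
Reciprocity: 7 ≡ 3 and 19 ≡ 3 (mod 4), so (7/19) = −(19/7).
Reduce top mod 7: now compute (5/7).
Reciprocity: 5 ≡ 1 and 7 ≡ 3 (mod 4), so (5/7) = +(7/5).
Reduce top mod 5: now compute (2/5).
Pull out 2: since 5 ≡ 5 (mod 8), (2/5) = -1.
Reached (1/5) = 1. Collecting the sign flips along the way, the symbol is -1.

-1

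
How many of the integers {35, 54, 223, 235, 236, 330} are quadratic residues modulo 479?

(35/479) = +1 → QR.
(54/479) = +1 → QR.
(223/479) = -1 → non-residue.
(235/479) = -1 → non-residue.
(236/479) = -1 → non-residue.
(330/479) = +1 → QR.
Total quadratic residues among the 6: 3.

3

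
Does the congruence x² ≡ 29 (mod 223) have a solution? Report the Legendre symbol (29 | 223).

Reciprocity: 29 ≡ 1 and 223 ≡ 3 (mod 4), so (29/223) = +(223/29).
Reduce top mod 29: now compute (20/29).
Pull out 2^2: since 29 ≡ 5 (mod 8), (2/29) = -1, so (2/29)^2 = +1.
Reciprocity: 5 ≡ 1 and 29 ≡ 1 (mod 4), so (5/29) = +(29/5).
Reduce top mod 5: now compute (4/5).
Pull out 2^2: since 5 ≡ 5 (mod 8), (2/5) = -1, so (2/5)^2 = +1.
Reached (1/5) = 1. Collecting the sign flips along the way, the symbol is +1.

1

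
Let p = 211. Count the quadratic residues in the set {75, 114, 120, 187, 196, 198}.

(75/211) = -1 → non-residue.
(114/211) = +1 → QR.
(120/211) = +1 → QR.
(187/211) = -1 → non-residue.
(196/211) = +1 → QR.
(198/211) = -1 → non-residue.
Total quadratic residues among the 6: 3.

3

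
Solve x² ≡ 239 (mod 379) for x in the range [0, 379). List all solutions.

Since 379 ≡ 3 (mod 4), a square root of 239 is 239^((379+1)/4) = 239^95 mod 379.
Repeated squaring: 239^2≡271, 239^4≡294, 239^8≡24, 239^16≡197, 239^32≡151, 239^64≡61 (mod 379).
239^95 = 239^(64+16+8+4+2+1) ≡ 121 (mod 379).
Check: 121² = 14641 ≡ 239 (mod 379). The two roots are 121 and 258.

121, 258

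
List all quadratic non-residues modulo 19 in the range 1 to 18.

Square k = 1,…,9 (k and 19−k give the same square):
1²=1, 2²=4, 3²=9, 4²=16, 5²≡6, 6²≡17, 7²≡11, 8²≡7, 9²≡5 (mod 19).
The residues are {1, 4, 5, 6, 7, 9, 11, 16, 17}; the non-residues are the remaining 9 nonzero classes.

2, 3, 8, 10, 12, 13, 14, 15, 18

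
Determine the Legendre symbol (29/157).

-1

Reciprocity: 29 ≡ 1 and 157 ≡ 1 (mod 4), so (29/157) = +(157/29).
Reduce top mod 29: now compute (12/29).
Pull out 2^2: since 29 ≡ 5 (mod 8), (2/29) = -1, so (2/29)^2 = +1.
Reciprocity: 3 ≡ 3 and 29 ≡ 1 (mod 4), so (3/29) = +(29/3).
Reduce top mod 3: now compute (2/3).
Pull out 2: since 3 ≡ 3 (mod 8), (2/3) = -1.
Reached (1/3) = 1. Collecting the sign flips along the way, the symbol is -1.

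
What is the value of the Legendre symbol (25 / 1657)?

Reciprocity: 25 ≡ 1 and 1657 ≡ 1 (mod 4), so (25/1657) = +(1657/25).
Reduce top mod 25: now compute (7/25).
Reciprocity: 7 ≡ 3 and 25 ≡ 1 (mod 4), so (7/25) = +(25/7).
Reduce top mod 7: now compute (4/7).
Pull out 2^2: since 7 ≡ 7 (mod 8), (2/7) = +1, so (2/7)^2 = +1.
Reached (1/7) = 1. Collecting the sign flips along the way, the symbol is +1.

1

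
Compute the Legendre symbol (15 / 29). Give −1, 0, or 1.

-1

Euler's criterion: (15/29) ≡ 15^14 (mod 29).
15^2 ≡ 22 (mod 29)
15^4 ≡ 20 (mod 29)
15^8 ≡ 23 (mod 29)
15^14 = 15^(8+4+2) ≡ 28 (mod 29).
Result is 28 ≡ −1, so (15/29) = −1.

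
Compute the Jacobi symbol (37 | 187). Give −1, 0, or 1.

Reciprocity: 37 ≡ 1 and 187 ≡ 3 (mod 4), so (37/187) = +(187/37).
Reduce top mod 37: now compute (2/37).
Pull out 2: since 37 ≡ 5 (mod 8), (2/37) = -1.
Reached (1/37) = 1. Collecting the sign flips along the way, the symbol is -1.

-1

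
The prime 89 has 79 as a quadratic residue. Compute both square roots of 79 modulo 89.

41, 48

89 ≡ 1 (mod 4), so we find a root by search.
Trying successive values, 41² = 1681 ≡ 79 (mod 89). The other root is 89 − 41 = 48.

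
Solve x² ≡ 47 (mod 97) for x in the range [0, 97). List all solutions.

12, 85

97 ≡ 1 (mod 4), so we find a root by search.
Trying successive values, 12² = 144 ≡ 47 (mod 97). The other root is 97 − 12 = 85.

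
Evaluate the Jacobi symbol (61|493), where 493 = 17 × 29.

1

Reciprocity: 61 ≡ 1 and 493 ≡ 1 (mod 4), so (61/493) = +(493/61).
Reduce top mod 61: now compute (5/61).
Reciprocity: 5 ≡ 1 and 61 ≡ 1 (mod 4), so (5/61) = +(61/5).
Reduce top mod 5: now compute (1/5).
Reached (1/5) = 1. Collecting the sign flips along the way, the symbol is +1.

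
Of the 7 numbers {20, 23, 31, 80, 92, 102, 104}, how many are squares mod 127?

2

(20/127) = -1 → non-residue.
(23/127) = -1 → non-residue.
(31/127) = +1 → QR.
(80/127) = -1 → non-residue.
(92/127) = -1 → non-residue.
(102/127) = -1 → non-residue.
(104/127) = +1 → QR.
Total quadratic residues among the 7: 2.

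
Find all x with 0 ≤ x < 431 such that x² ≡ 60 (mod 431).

102, 329

Since 431 ≡ 3 (mod 4), a square root of 60 is 60^((431+1)/4) = 60^108 mod 431.
Repeated squaring: 60^2≡152, 60^4≡261, 60^8≡23, 60^16≡98, 60^32≡122, 60^64≡230 (mod 431).
60^108 = 60^(64+32+8+4) ≡ 329 (mod 431).
Check: 329² = 108241 ≡ 60 (mod 431). The two roots are 102 and 329.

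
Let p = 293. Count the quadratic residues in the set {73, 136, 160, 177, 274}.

(73/293) = +1 → QR.
(136/293) = -1 → non-residue.
(160/293) = +1 → QR.
(177/293) = -1 → non-residue.
(274/293) = -1 → non-residue.
Total quadratic residues among the 5: 2.

2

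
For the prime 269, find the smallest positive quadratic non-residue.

(2/269) = −1, so 2 is the smallest positive non-residue mod 269.

2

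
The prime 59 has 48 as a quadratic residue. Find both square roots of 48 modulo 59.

15, 44

Since 59 ≡ 3 (mod 4), a square root of 48 is 48^((59+1)/4) = 48^15 mod 59.
Repeated squaring: 48^2≡3, 48^4≡9, 48^8≡22 (mod 59).
48^15 = 48^(8+4+2+1) ≡ 15 (mod 59).
Check: 15² = 225 ≡ 48 (mod 59). The two roots are 15 and 44.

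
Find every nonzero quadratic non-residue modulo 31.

3 6 11 12 13 15 17 21 22 23 24 26 27 29 30

Square k = 1,…,15 (k and 31−k give the same square):
1²=1, 2²=4, 3²=9, 4²=16, 5²=25, 6²≡5, 7²≡18, 8²≡2, 9²≡19, 10²≡7, 11²≡28, 12²≡20, 13²≡14, 14²≡10, 15²≡8 (mod 31).
The residues are {1, 2, 4, 5, 7, 8, 9, 10, 14, 16, 18, 19, 20, 25, 28}; the non-residues are the remaining 15 nonzero classes.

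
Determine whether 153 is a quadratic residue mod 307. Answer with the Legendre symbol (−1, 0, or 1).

1

Euler's criterion: (153/307) ≡ 153^153 (mod 307).
153^2 ≡ 77 (mod 307)
153^4 ≡ 96 (mod 307)
153^8 ≡ 6 (mod 307)
153^16 ≡ 36 (mod 307)
153^32 ≡ 68 (mod 307)
153^64 ≡ 19 (mod 307)
153^128 ≡ 54 (mod 307)
153^153 = 153^(128+16+8+1) ≡ 1 (mod 307).
Result is 1, so (153/307) = 1.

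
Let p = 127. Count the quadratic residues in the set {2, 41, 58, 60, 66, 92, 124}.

4

(2/127) = +1 → QR.
(41/127) = +1 → QR.
(58/127) = -1 → non-residue.
(60/127) = +1 → QR.
(66/127) = -1 → non-residue.
(92/127) = -1 → non-residue.
(124/127) = +1 → QR.
Total quadratic residues among the 7: 4.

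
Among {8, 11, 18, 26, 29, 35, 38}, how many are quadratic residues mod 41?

(8/41) = +1 → QR.
(11/41) = -1 → non-residue.
(18/41) = +1 → QR.
(26/41) = -1 → non-residue.
(29/41) = -1 → non-residue.
(35/41) = -1 → non-residue.
(38/41) = -1 → non-residue.
Total quadratic residues among the 7: 2.

2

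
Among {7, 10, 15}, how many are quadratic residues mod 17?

(7/17) = -1 → non-residue.
(10/17) = -1 → non-residue.
(15/17) = +1 → QR.
Total quadratic residues among the 3: 1.

1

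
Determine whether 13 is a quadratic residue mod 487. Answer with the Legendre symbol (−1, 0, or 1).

-1

Reciprocity: 13 ≡ 1 and 487 ≡ 3 (mod 4), so (13/487) = +(487/13).
Reduce top mod 13: now compute (6/13).
Pull out 2: since 13 ≡ 5 (mod 8), (2/13) = -1.
Reciprocity: 3 ≡ 3 and 13 ≡ 1 (mod 4), so (3/13) = +(13/3).
Reduce top mod 3: now compute (1/3).
Reached (1/3) = 1. Collecting the sign flips along the way, the symbol is -1.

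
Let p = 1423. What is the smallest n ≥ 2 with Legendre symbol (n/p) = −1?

3

(2/1423) = +1, so 2 is a residue.
(3/1423) = −1, so 3 is the smallest positive non-residue mod 1423.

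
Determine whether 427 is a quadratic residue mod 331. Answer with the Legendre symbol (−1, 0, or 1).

Euler's criterion: (427/331) ≡ 96^165 (mod 331).
96^2 ≡ 279 (mod 331)
96^4 ≡ 56 (mod 331)
96^8 ≡ 157 (mod 331)
96^16 ≡ 155 (mod 331)
96^32 ≡ 193 (mod 331)
96^64 ≡ 177 (mod 331)
96^128 ≡ 215 (mod 331)
96^165 = 96^(128+32+4+1) ≡ 1 (mod 331).
Result is 1, so (427/331) = 1.

1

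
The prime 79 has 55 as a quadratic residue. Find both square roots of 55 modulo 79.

Since 79 ≡ 3 (mod 4), a square root of 55 is 55^((79+1)/4) = 55^20 mod 79.
Repeated squaring: 55^2≡23, 55^4≡55, 55^8≡23, 55^16≡55 (mod 79).
55^20 = 55^(16+4) ≡ 23 (mod 79).
Check: 23² = 529 ≡ 55 (mod 79). The two roots are 23 and 56.

23, 56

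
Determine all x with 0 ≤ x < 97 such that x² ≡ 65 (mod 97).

97 ≡ 1 (mod 4), so we find a root by search.
Trying successive values, 29² = 841 ≡ 65 (mod 97). The other root is 97 − 29 = 68.

29, 68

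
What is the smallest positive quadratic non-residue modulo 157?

2

(2/157) = −1, so 2 is the smallest positive non-residue mod 157.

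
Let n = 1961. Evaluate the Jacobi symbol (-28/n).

1

First reduce: -28 ≡ 1933 (mod 1961).
Reciprocity: 1933 ≡ 1 and 1961 ≡ 1 (mod 4), so (1933/1961) = +(1961/1933).
Reduce top mod 1933: now compute (28/1933).
Pull out 2^2: since 1933 ≡ 5 (mod 8), (2/1933) = -1, so (2/1933)^2 = +1.
Reciprocity: 7 ≡ 3 and 1933 ≡ 1 (mod 4), so (7/1933) = +(1933/7).
Reduce top mod 7: now compute (1/7).
Reached (1/7) = 1. Collecting the sign flips along the way, the symbol is +1.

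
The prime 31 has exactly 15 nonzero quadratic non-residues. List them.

3,6,11,12,13,15,17,21,22,23,24,26,27,29,30

Square k = 1,…,15 (k and 31−k give the same square):
1²=1, 2²=4, 3²=9, 4²=16, 5²=25, 6²≡5, 7²≡18, 8²≡2, 9²≡19, 10²≡7, 11²≡28, 12²≡20, 13²≡14, 14²≡10, 15²≡8 (mod 31).
The residues are {1, 2, 4, 5, 7, 8, 9, 10, 14, 16, 18, 19, 20, 25, 28}; the non-residues are the remaining 15 nonzero classes.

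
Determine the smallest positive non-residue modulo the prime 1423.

(2/1423) = +1, so 2 is a residue.
(3/1423) = −1, so 3 is the smallest positive non-residue mod 1423.

3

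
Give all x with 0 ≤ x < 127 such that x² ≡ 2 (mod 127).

16, 111

Since 127 ≡ 3 (mod 4), a square root of 2 is 2^((127+1)/4) = 2^32 mod 127.
Repeated squaring: 2^2≡4, 2^4≡16, 2^8≡2, 2^16≡4, 2^32≡16 (mod 127).
2^32 = 2^(32) ≡ 16 (mod 127).
Check: 16² = 256 ≡ 2 (mod 127). The two roots are 16 and 111.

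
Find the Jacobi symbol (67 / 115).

1

Reciprocity: 67 ≡ 3 and 115 ≡ 3 (mod 4), so (67/115) = −(115/67).
Reduce top mod 67: now compute (48/67).
Pull out 2^4: since 67 ≡ 3 (mod 8), (2/67) = -1, so (2/67)^4 = +1.
Reciprocity: 3 ≡ 3 and 67 ≡ 3 (mod 4), so (3/67) = −(67/3).
Reduce top mod 3: now compute (1/3).
Reached (1/3) = 1. Collecting the sign flips along the way, the symbol is +1.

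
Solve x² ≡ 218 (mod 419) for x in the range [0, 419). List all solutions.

78, 341

Since 419 ≡ 3 (mod 4), a square root of 218 is 218^((419+1)/4) = 218^105 mod 419.
Repeated squaring: 218^2≡177, 218^4≡323, 218^8≡417, 218^16≡4, 218^32≡16, 218^64≡256 (mod 419).
218^105 = 218^(64+32+8+1) ≡ 341 (mod 419).
Check: 341² = 116281 ≡ 218 (mod 419). The two roots are 78 and 341.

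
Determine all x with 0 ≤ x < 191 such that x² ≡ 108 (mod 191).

47, 144

Since 191 ≡ 3 (mod 4), a square root of 108 is 108^((191+1)/4) = 108^48 mod 191.
Repeated squaring: 108^2≡13, 108^4≡169, 108^8≡102, 108^16≡90, 108^32≡78 (mod 191).
108^48 = 108^(32+16) ≡ 144 (mod 191).
Check: 144² = 20736 ≡ 108 (mod 191). The two roots are 47 and 144.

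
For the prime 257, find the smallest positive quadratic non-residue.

(2/257) = +1, so 2 is a residue.
(3/257) = −1, so 3 is the smallest positive non-residue mod 257.

3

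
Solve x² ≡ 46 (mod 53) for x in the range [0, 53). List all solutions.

53 ≡ 1 (mod 4), so we find a root by search.
Trying successive values, 24² = 576 ≡ 46 (mod 53). The other root is 53 − 24 = 29.

24, 29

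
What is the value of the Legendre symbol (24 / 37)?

Pull out 2^3: since 37 ≡ 5 (mod 8), (2/37) = -1, so (2/37)^3 = -1.
Reciprocity: 3 ≡ 3 and 37 ≡ 1 (mod 4), so (3/37) = +(37/3).
Reduce top mod 3: now compute (1/3).
Reached (1/3) = 1. Collecting the sign flips along the way, the symbol is -1.

-1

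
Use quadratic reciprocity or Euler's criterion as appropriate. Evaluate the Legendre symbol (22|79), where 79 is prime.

1

Pull out 2: since 79 ≡ 7 (mod 8), (2/79) = +1.
Reciprocity: 11 ≡ 3 and 79 ≡ 3 (mod 4), so (11/79) = −(79/11).
Reduce top mod 11: now compute (2/11).
Pull out 2: since 11 ≡ 3 (mod 8), (2/11) = -1.
Reached (1/11) = 1. Collecting the sign flips along the way, the symbol is +1.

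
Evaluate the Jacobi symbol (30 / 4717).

Pull out 2: since 4717 ≡ 5 (mod 8), (2/4717) = -1.
Reciprocity: 15 ≡ 3 and 4717 ≡ 1 (mod 4), so (15/4717) = +(4717/15).
Reduce top mod 15: now compute (7/15).
Reciprocity: 7 ≡ 3 and 15 ≡ 3 (mod 4), so (7/15) = −(15/7).
Reduce top mod 7: now compute (1/7).
Reached (1/7) = 1. Collecting the sign flips along the way, the symbol is +1.

1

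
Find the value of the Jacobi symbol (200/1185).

Pull out 2^3: since 1185 ≡ 1 (mod 8), (2/1185) = +1, so (2/1185)^3 = +1.
Reciprocity: 25 ≡ 1 and 1185 ≡ 1 (mod 4), so (25/1185) = +(1185/25).
Reduce top mod 25: now compute (10/25).
Pull out 2: since 25 ≡ 1 (mod 8), (2/25) = +1.
Reciprocity: 5 ≡ 1 and 25 ≡ 1 (mod 4), so (5/25) = +(25/5).
Reduce top mod 5: now compute (0/5).
Top reduces to 0: gcd > 1, so the symbol is 0.

0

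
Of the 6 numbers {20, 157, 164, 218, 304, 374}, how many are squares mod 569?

(20/569) = +1 → QR.
(157/569) = -1 → non-residue.
(164/569) = +1 → QR.
(218/569) = -1 → non-residue.
(304/569) = -1 → non-residue.
(374/569) = -1 → non-residue.
Total quadratic residues among the 6: 2.

2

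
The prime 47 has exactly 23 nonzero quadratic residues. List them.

Square k = 1,…,23 (k and 47−k give the same square):
1²=1, 2²=4, 3²=9, 4²=16, 5²=25, 6²=36, 7²≡2, 8²≡17, 9²≡34, 10²≡6, 11²≡27, 12²≡3, 13²≡28, 14²≡8, 15²≡37, 16²≡21, 17²≡7, 18²≡42, 19²≡32, 20²≡24, 21²≡18, 22²≡14, 23²≡12 (mod 47).
So the quadratic residues mod 47 are {1, 2, 3, 4, 6, 7, 8, 9, 12, 14, 16, 17, 18, 21, 24, 25, 27, 28, 32, 34, 36, 37, 42}.

1 2 3 4 6 7 8 9 12 14 16 17 18 21 24 25 27 28 32 34 36 37 42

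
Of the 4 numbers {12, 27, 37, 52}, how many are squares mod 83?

3

(12/83) = +1 → QR.
(27/83) = +1 → QR.
(37/83) = +1 → QR.
(52/83) = -1 → non-residue.
Total quadratic residues among the 4: 3.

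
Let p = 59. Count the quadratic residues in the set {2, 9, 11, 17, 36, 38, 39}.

3

(2/59) = -1 → non-residue.
(9/59) = +1 → QR.
(11/59) = -1 → non-residue.
(17/59) = +1 → QR.
(36/59) = +1 → QR.
(38/59) = -1 → non-residue.
(39/59) = -1 → non-residue.
Total quadratic residues among the 7: 3.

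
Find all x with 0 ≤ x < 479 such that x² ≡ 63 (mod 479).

114, 365

Since 479 ≡ 3 (mod 4), a square root of 63 is 63^((479+1)/4) = 63^120 mod 479.
Repeated squaring: 63^2≡137, 63^4≡88, 63^8≡80, 63^16≡173, 63^32≡231, 63^64≡192 (mod 479).
63^120 = 63^(64+32+16+8) ≡ 365 (mod 479).
Check: 365² = 133225 ≡ 63 (mod 479). The two roots are 114 and 365.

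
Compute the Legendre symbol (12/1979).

Pull out 2^2: since 1979 ≡ 3 (mod 8), (2/1979) = -1, so (2/1979)^2 = +1.
Reciprocity: 3 ≡ 3 and 1979 ≡ 3 (mod 4), so (3/1979) = −(1979/3).
Reduce top mod 3: now compute (2/3).
Pull out 2: since 3 ≡ 3 (mod 8), (2/3) = -1.
Reached (1/3) = 1. Collecting the sign flips along the way, the symbol is +1.

1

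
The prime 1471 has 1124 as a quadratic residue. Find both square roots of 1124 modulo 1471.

Since 1471 ≡ 3 (mod 4), a square root of 1124 is 1124^((1471+1)/4) = 1124^368 mod 1471.
Repeated squaring: 1124^2≡1258, 1124^4≡1239, 1124^8≡868, 1124^16≡272, 1124^32≡434, 1124^64≡68, 1124^128≡211, 1124^256≡391 (mod 1471).
1124^368 = 1124^(256+64+32+16) ≡ 763 (mod 1471).
Check: 763² = 582169 ≡ 1124 (mod 1471). The two roots are 708 and 763.

708, 763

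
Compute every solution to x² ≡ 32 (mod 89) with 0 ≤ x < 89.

89 ≡ 1 (mod 4), so we find a root by search.
Trying successive values, 11² = 121 ≡ 32 (mod 89). The other root is 89 − 11 = 78.

11, 78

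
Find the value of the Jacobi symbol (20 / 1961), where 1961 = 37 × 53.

Pull out 2^2: since 1961 ≡ 1 (mod 8), (2/1961) = +1, so (2/1961)^2 = +1.
Reciprocity: 5 ≡ 1 and 1961 ≡ 1 (mod 4), so (5/1961) = +(1961/5).
Reduce top mod 5: now compute (1/5).
Reached (1/5) = 1. Collecting the sign flips along the way, the symbol is +1.

1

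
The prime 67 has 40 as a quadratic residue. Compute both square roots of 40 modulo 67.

Since 67 ≡ 3 (mod 4), a square root of 40 is 40^((67+1)/4) = 40^17 mod 67.
Repeated squaring: 40^2≡59, 40^4≡64, 40^8≡9, 40^16≡14 (mod 67).
40^17 = 40^(16+1) ≡ 24 (mod 67).
Check: 24² = 576 ≡ 40 (mod 67). The two roots are 24 and 43.

24, 43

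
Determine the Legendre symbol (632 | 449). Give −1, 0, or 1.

Euler's criterion: (632/449) ≡ 183^224 (mod 449).
183^2 ≡ 263 (mod 449)
183^4 ≡ 23 (mod 449)
183^8 ≡ 80 (mod 449)
183^16 ≡ 114 (mod 449)
183^32 ≡ 424 (mod 449)
183^64 ≡ 176 (mod 449)
183^128 ≡ 444 (mod 449)
183^224 = 183^(128+64+32) ≡ 448 (mod 449).
Result is 448 ≡ −1, so (632/449) = −1.

-1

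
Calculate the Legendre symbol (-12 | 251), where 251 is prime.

-1

First reduce: -12 ≡ 239 (mod 251).
Reciprocity: 239 ≡ 3 and 251 ≡ 3 (mod 4), so (239/251) = −(251/239).
Reduce top mod 239: now compute (12/239).
Pull out 2^2: since 239 ≡ 7 (mod 8), (2/239) = +1, so (2/239)^2 = +1.
Reciprocity: 3 ≡ 3 and 239 ≡ 3 (mod 4), so (3/239) = −(239/3).
Reduce top mod 3: now compute (2/3).
Pull out 2: since 3 ≡ 3 (mod 8), (2/3) = -1.
Reached (1/3) = 1. Collecting the sign flips along the way, the symbol is -1.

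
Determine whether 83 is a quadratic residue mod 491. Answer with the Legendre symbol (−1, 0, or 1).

1

Reciprocity: 83 ≡ 3 and 491 ≡ 3 (mod 4), so (83/491) = −(491/83).
Reduce top mod 83: now compute (76/83).
Pull out 2^2: since 83 ≡ 3 (mod 8), (2/83) = -1, so (2/83)^2 = +1.
Reciprocity: 19 ≡ 3 and 83 ≡ 3 (mod 4), so (19/83) = −(83/19).
Reduce top mod 19: now compute (7/19).
Reciprocity: 7 ≡ 3 and 19 ≡ 3 (mod 4), so (7/19) = −(19/7).
Reduce top mod 7: now compute (5/7).
Reciprocity: 5 ≡ 1 and 7 ≡ 3 (mod 4), so (5/7) = +(7/5).
Reduce top mod 5: now compute (2/5).
Pull out 2: since 5 ≡ 5 (mod 8), (2/5) = -1.
Reached (1/5) = 1. Collecting the sign flips along the way, the symbol is +1.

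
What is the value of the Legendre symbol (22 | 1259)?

1

Pull out 2: since 1259 ≡ 3 (mod 8), (2/1259) = -1.
Reciprocity: 11 ≡ 3 and 1259 ≡ 3 (mod 4), so (11/1259) = −(1259/11).
Reduce top mod 11: now compute (5/11).
Reciprocity: 5 ≡ 1 and 11 ≡ 3 (mod 4), so (5/11) = +(11/5).
Reduce top mod 5: now compute (1/5).
Reached (1/5) = 1. Collecting the sign flips along the way, the symbol is +1.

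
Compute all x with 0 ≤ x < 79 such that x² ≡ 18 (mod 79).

Since 79 ≡ 3 (mod 4), a square root of 18 is 18^((79+1)/4) = 18^20 mod 79.
Repeated squaring: 18^2≡8, 18^4≡64, 18^8≡67, 18^16≡65 (mod 79).
18^20 = 18^(16+4) ≡ 52 (mod 79).
Check: 52² = 2704 ≡ 18 (mod 79). The two roots are 27 and 52.

27, 52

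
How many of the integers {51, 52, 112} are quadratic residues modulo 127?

(51/127) = -1 → non-residue.
(52/127) = +1 → QR.
(112/127) = -1 → non-residue.
Total quadratic residues among the 3: 1.

1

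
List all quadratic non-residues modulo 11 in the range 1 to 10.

2, 6, 7, 8, 10

Square k = 1,…,5 (k and 11−k give the same square):
1²=1, 2²=4, 3²=9, 4²≡5, 5²≡3 (mod 11).
The residues are {1, 3, 4, 5, 9}; the non-residues are the remaining 5 nonzero classes.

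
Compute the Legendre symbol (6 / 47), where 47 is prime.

Pull out 2: since 47 ≡ 7 (mod 8), (2/47) = +1.
Reciprocity: 3 ≡ 3 and 47 ≡ 3 (mod 4), so (3/47) = −(47/3).
Reduce top mod 3: now compute (2/3).
Pull out 2: since 3 ≡ 3 (mod 8), (2/3) = -1.
Reached (1/3) = 1. Collecting the sign flips along the way, the symbol is +1.

1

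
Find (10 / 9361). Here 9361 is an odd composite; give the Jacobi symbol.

1

Pull out 2: since 9361 ≡ 1 (mod 8), (2/9361) = +1.
Reciprocity: 5 ≡ 1 and 9361 ≡ 1 (mod 4), so (5/9361) = +(9361/5).
Reduce top mod 5: now compute (1/5).
Reached (1/5) = 1. Collecting the sign flips along the way, the symbol is +1.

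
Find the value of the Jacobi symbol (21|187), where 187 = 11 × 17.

-1

Reciprocity: 21 ≡ 1 and 187 ≡ 3 (mod 4), so (21/187) = +(187/21).
Reduce top mod 21: now compute (19/21).
Reciprocity: 19 ≡ 3 and 21 ≡ 1 (mod 4), so (19/21) = +(21/19).
Reduce top mod 19: now compute (2/19).
Pull out 2: since 19 ≡ 3 (mod 8), (2/19) = -1.
Reached (1/19) = 1. Collecting the sign flips along the way, the symbol is -1.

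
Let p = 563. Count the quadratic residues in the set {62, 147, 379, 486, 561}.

(62/563) = +1 → QR.
(147/563) = +1 → QR.
(379/563) = +1 → QR.
(486/563) = -1 → non-residue.
(561/563) = +1 → QR.
Total quadratic residues among the 5: 4.

4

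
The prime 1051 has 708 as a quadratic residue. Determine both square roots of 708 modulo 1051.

450, 601

Since 1051 ≡ 3 (mod 4), a square root of 708 is 708^((1051+1)/4) = 708^263 mod 1051.
Repeated squaring: 708^2≡988, 708^4≡816, 708^8≡573, 708^16≡417, 708^32≡474, 708^64≡813, 708^128≡941, 708^256≡539 (mod 1051).
708^263 = 708^(256+4+2+1) ≡ 601 (mod 1051).
Check: 601² = 361201 ≡ 708 (mod 1051). The two roots are 450 and 601.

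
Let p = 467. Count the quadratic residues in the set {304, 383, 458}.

0

(304/467) = -1 → non-residue.
(383/467) = -1 → non-residue.
(458/467) = -1 → non-residue.
Total quadratic residues among the 3: 0.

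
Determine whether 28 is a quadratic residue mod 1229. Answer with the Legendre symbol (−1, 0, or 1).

1

Pull out 2^2: since 1229 ≡ 5 (mod 8), (2/1229) = -1, so (2/1229)^2 = +1.
Reciprocity: 7 ≡ 3 and 1229 ≡ 1 (mod 4), so (7/1229) = +(1229/7).
Reduce top mod 7: now compute (4/7).
Pull out 2^2: since 7 ≡ 7 (mod 8), (2/7) = +1, so (2/7)^2 = +1.
Reached (1/7) = 1. Collecting the sign flips along the way, the symbol is +1.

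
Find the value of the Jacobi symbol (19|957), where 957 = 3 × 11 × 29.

Reciprocity: 19 ≡ 3 and 957 ≡ 1 (mod 4), so (19/957) = +(957/19).
Reduce top mod 19: now compute (7/19).
Reciprocity: 7 ≡ 3 and 19 ≡ 3 (mod 4), so (7/19) = −(19/7).
Reduce top mod 7: now compute (5/7).
Reciprocity: 5 ≡ 1 and 7 ≡ 3 (mod 4), so (5/7) = +(7/5).
Reduce top mod 5: now compute (2/5).
Pull out 2: since 5 ≡ 5 (mod 8), (2/5) = -1.
Reached (1/5) = 1. Collecting the sign flips along the way, the symbol is +1.

1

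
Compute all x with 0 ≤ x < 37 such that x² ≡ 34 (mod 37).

37 ≡ 1 (mod 4), so we find a root by search.
Trying successive values, 16² = 256 ≡ 34 (mod 37). The other root is 37 − 16 = 21.

16, 21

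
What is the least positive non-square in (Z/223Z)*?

3

(2/223) = +1, so 2 is a residue.
(3/223) = −1, so 3 is the smallest positive non-residue mod 223.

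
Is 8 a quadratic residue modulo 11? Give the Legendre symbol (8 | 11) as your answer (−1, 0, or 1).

Pull out 2^3: since 11 ≡ 3 (mod 8), (2/11) = -1, so (2/11)^3 = -1.
Reached (1/11) = 1. Collecting the sign flips along the way, the symbol is -1.

-1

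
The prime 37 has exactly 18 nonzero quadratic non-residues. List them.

Square k = 1,…,18 (k and 37−k give the same square):
1²=1, 2²=4, 3²=9, 4²=16, 5²=25, 6²=36, 7²≡12, 8²≡27, 9²≡7, 10²≡26, 11²≡10, 12²≡33, 13²≡21, 14²≡11, 15²≡3, 16²≡34, 17²≡30, 18²≡28 (mod 37).
The residues are {1, 3, 4, 7, 9, 10, 11, 12, 16, 21, 25, 26, 27, 28, 30, 33, 34, 36}; the non-residues are the remaining 18 nonzero classes.

2 5 6 8 13 14 15 17 18 19 20 22 23 24 29 31 32 35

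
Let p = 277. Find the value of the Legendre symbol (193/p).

1

Euler's criterion: (193/277) ≡ 193^138 (mod 277).
193^2 ≡ 131 (mod 277)
193^4 ≡ 264 (mod 277)
193^8 ≡ 169 (mod 277)
193^16 ≡ 30 (mod 277)
193^32 ≡ 69 (mod 277)
193^64 ≡ 52 (mod 277)
193^128 ≡ 211 (mod 277)
193^138 = 193^(128+8+2) ≡ 1 (mod 277).
Result is 1, so (193/277) = 1.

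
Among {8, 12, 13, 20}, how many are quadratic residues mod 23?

3

(8/23) = +1 → QR.
(12/23) = +1 → QR.
(13/23) = +1 → QR.
(20/23) = -1 → non-residue.
Total quadratic residues among the 4: 3.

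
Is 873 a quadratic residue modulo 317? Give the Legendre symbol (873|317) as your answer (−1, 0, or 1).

First reduce: 873 ≡ 239 (mod 317).
Reciprocity: 239 ≡ 3 and 317 ≡ 1 (mod 4), so (239/317) = +(317/239).
Reduce top mod 239: now compute (78/239).
Pull out 2: since 239 ≡ 7 (mod 8), (2/239) = +1.
Reciprocity: 39 ≡ 3 and 239 ≡ 3 (mod 4), so (39/239) = −(239/39).
Reduce top mod 39: now compute (5/39).
Reciprocity: 5 ≡ 1 and 39 ≡ 3 (mod 4), so (5/39) = +(39/5).
Reduce top mod 5: now compute (4/5).
Pull out 2^2: since 5 ≡ 5 (mod 8), (2/5) = -1, so (2/5)^2 = +1.
Reached (1/5) = 1. Collecting the sign flips along the way, the symbol is -1.

-1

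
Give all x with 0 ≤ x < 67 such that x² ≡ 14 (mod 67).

9, 58

Since 67 ≡ 3 (mod 4), a square root of 14 is 14^((67+1)/4) = 14^17 mod 67.
Repeated squaring: 14^2≡62, 14^4≡25, 14^8≡22, 14^16≡15 (mod 67).
14^17 = 14^(16+1) ≡ 9 (mod 67).
Check: 9² = 81 ≡ 14 (mod 67). The two roots are 9 and 58.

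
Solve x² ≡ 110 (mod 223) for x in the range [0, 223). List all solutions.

35, 188

Since 223 ≡ 3 (mod 4), a square root of 110 is 110^((223+1)/4) = 110^56 mod 223.
Repeated squaring: 110^2≡58, 110^4≡19, 110^8≡138, 110^16≡89, 110^32≡116 (mod 223).
110^56 = 110^(32+16+8) ≡ 188 (mod 223).
Check: 188² = 35344 ≡ 110 (mod 223). The two roots are 35 and 188.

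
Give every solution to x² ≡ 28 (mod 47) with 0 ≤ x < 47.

Since 47 ≡ 3 (mod 4), a square root of 28 is 28^((47+1)/4) = 28^12 mod 47.
Repeated squaring: 28^2≡32, 28^4≡37, 28^8≡6 (mod 47).
28^12 = 28^(8+4) ≡ 34 (mod 47).
Check: 34² = 1156 ≡ 28 (mod 47). The two roots are 13 and 34.

13, 34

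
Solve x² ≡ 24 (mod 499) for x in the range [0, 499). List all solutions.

Since 499 ≡ 3 (mod 4), a square root of 24 is 24^((499+1)/4) = 24^125 mod 499.
Repeated squaring: 24^2≡77, 24^4≡440, 24^8≡487, 24^16≡144, 24^32≡277, 24^64≡382 (mod 499).
24^125 = 24^(64+32+16+8+4+1) ≡ 39 (mod 499).
Check: 39² = 1521 ≡ 24 (mod 499). The two roots are 39 and 460.

39, 460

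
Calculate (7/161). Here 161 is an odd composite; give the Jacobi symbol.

0

Reciprocity: 7 ≡ 3 and 161 ≡ 1 (mod 4), so (7/161) = +(161/7).
Reduce top mod 7: now compute (0/7).
Top reduces to 0: gcd > 1, so the symbol is 0.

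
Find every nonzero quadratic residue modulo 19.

1, 4, 5, 6, 7, 9, 11, 16, 17

Square k = 1,…,9 (k and 19−k give the same square):
1²=1, 2²=4, 3²=9, 4²=16, 5²≡6, 6²≡17, 7²≡11, 8²≡7, 9²≡5 (mod 19).
So the quadratic residues mod 19 are {1, 4, 5, 6, 7, 9, 11, 16, 17}.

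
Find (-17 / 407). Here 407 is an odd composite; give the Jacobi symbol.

First reduce: -17 ≡ 390 (mod 407).
Pull out 2: since 407 ≡ 7 (mod 8), (2/407) = +1.
Reciprocity: 195 ≡ 3 and 407 ≡ 3 (mod 4), so (195/407) = −(407/195).
Reduce top mod 195: now compute (17/195).
Reciprocity: 17 ≡ 1 and 195 ≡ 3 (mod 4), so (17/195) = +(195/17).
Reduce top mod 17: now compute (8/17).
Pull out 2^3: since 17 ≡ 1 (mod 8), (2/17) = +1, so (2/17)^3 = +1.
Reached (1/17) = 1. Collecting the sign flips along the way, the symbol is -1.

-1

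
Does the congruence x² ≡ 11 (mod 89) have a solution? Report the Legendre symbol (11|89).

Euler's criterion: (11/89) ≡ 11^44 (mod 89).
11^2 ≡ 32 (mod 89)
11^4 ≡ 45 (mod 89)
11^8 ≡ 67 (mod 89)
11^16 ≡ 39 (mod 89)
11^32 ≡ 8 (mod 89)
11^44 = 11^(32+8+4) ≡ 1 (mod 89).
Result is 1, so (11/89) = 1.

1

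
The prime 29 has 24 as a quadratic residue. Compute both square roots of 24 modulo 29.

13, 16

29 ≡ 1 (mod 4), so we find a root by search.
Trying successive values, 13² = 169 ≡ 24 (mod 29). The other root is 29 − 13 = 16.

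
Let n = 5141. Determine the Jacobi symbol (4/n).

1

Pull out 2^2: since 5141 ≡ 5 (mod 8), (2/5141) = -1, so (2/5141)^2 = +1.
Reached (1/5141) = 1. Collecting the sign flips along the way, the symbol is +1.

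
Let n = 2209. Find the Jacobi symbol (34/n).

Pull out 2: since 2209 ≡ 1 (mod 8), (2/2209) = +1.
Reciprocity: 17 ≡ 1 and 2209 ≡ 1 (mod 4), so (17/2209) = +(2209/17).
Reduce top mod 17: now compute (16/17).
Pull out 2^4: since 17 ≡ 1 (mod 8), (2/17) = +1, so (2/17)^4 = +1.
Reached (1/17) = 1. Collecting the sign flips along the way, the symbol is +1.

1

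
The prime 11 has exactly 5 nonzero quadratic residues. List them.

Square k = 1,…,5 (k and 11−k give the same square):
1²=1, 2²=4, 3²=9, 4²≡5, 5²≡3 (mod 11).
So the quadratic residues mod 11 are {1, 3, 4, 5, 9}.

1,3,4,5,9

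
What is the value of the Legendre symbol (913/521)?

First reduce: 913 ≡ 392 (mod 521).
Pull out 2^3: since 521 ≡ 1 (mod 8), (2/521) = +1, so (2/521)^3 = +1.
Reciprocity: 49 ≡ 1 and 521 ≡ 1 (mod 4), so (49/521) = +(521/49).
Reduce top mod 49: now compute (31/49).
Reciprocity: 31 ≡ 3 and 49 ≡ 1 (mod 4), so (31/49) = +(49/31).
Reduce top mod 31: now compute (18/31).
Pull out 2: since 31 ≡ 7 (mod 8), (2/31) = +1.
Reciprocity: 9 ≡ 1 and 31 ≡ 3 (mod 4), so (9/31) = +(31/9).
Reduce top mod 9: now compute (4/9).
Pull out 2^2: since 9 ≡ 1 (mod 8), (2/9) = +1, so (2/9)^2 = +1.
Reached (1/9) = 1. Collecting the sign flips along the way, the symbol is +1.

1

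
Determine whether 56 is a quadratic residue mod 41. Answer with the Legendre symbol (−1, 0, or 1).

-1

First reduce: 56 ≡ 15 (mod 41).
Reciprocity: 15 ≡ 3 and 41 ≡ 1 (mod 4), so (15/41) = +(41/15).
Reduce top mod 15: now compute (11/15).
Reciprocity: 11 ≡ 3 and 15 ≡ 3 (mod 4), so (11/15) = −(15/11).
Reduce top mod 11: now compute (4/11).
Pull out 2^2: since 11 ≡ 3 (mod 8), (2/11) = -1, so (2/11)^2 = +1.
Reached (1/11) = 1. Collecting the sign flips along the way, the symbol is -1.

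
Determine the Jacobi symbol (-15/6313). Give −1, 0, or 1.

First reduce: -15 ≡ 6298 (mod 6313).
Pull out 2: since 6313 ≡ 1 (mod 8), (2/6313) = +1.
Reciprocity: 3149 ≡ 1 and 6313 ≡ 1 (mod 4), so (3149/6313) = +(6313/3149).
Reduce top mod 3149: now compute (15/3149).
Reciprocity: 15 ≡ 3 and 3149 ≡ 1 (mod 4), so (15/3149) = +(3149/15).
Reduce top mod 15: now compute (14/15).
Pull out 2: since 15 ≡ 7 (mod 8), (2/15) = +1.
Reciprocity: 7 ≡ 3 and 15 ≡ 3 (mod 4), so (7/15) = −(15/7).
Reduce top mod 7: now compute (1/7).
Reached (1/7) = 1. Collecting the sign flips along the way, the symbol is -1.

-1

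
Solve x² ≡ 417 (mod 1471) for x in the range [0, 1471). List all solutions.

Since 1471 ≡ 3 (mod 4), a square root of 417 is 417^((1471+1)/4) = 417^368 mod 1471.
Repeated squaring: 417^2≡311, 417^4≡1106, 417^8≡835, 417^16≡1442, 417^32≡841, 417^64≡1201, 417^128≡821, 417^256≡323 (mod 1471).
417^368 = 417^(256+64+32+16) ≡ 189 (mod 1471).
Check: 189² = 35721 ≡ 417 (mod 1471). The two roots are 189 and 1282.

189, 1282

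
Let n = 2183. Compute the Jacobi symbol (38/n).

-1

Pull out 2: since 2183 ≡ 7 (mod 8), (2/2183) = +1.
Reciprocity: 19 ≡ 3 and 2183 ≡ 3 (mod 4), so (19/2183) = −(2183/19).
Reduce top mod 19: now compute (17/19).
Reciprocity: 17 ≡ 1 and 19 ≡ 3 (mod 4), so (17/19) = +(19/17).
Reduce top mod 17: now compute (2/17).
Pull out 2: since 17 ≡ 1 (mod 8), (2/17) = +1.
Reached (1/17) = 1. Collecting the sign flips along the way, the symbol is -1.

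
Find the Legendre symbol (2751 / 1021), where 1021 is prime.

1

First reduce: 2751 ≡ 709 (mod 1021).
Reciprocity: 709 ≡ 1 and 1021 ≡ 1 (mod 4), so (709/1021) = +(1021/709).
Reduce top mod 709: now compute (312/709).
Pull out 2^3: since 709 ≡ 5 (mod 8), (2/709) = -1, so (2/709)^3 = -1.
Reciprocity: 39 ≡ 3 and 709 ≡ 1 (mod 4), so (39/709) = +(709/39).
Reduce top mod 39: now compute (7/39).
Reciprocity: 7 ≡ 3 and 39 ≡ 3 (mod 4), so (7/39) = −(39/7).
Reduce top mod 7: now compute (4/7).
Pull out 2^2: since 7 ≡ 7 (mod 8), (2/7) = +1, so (2/7)^2 = +1.
Reached (1/7) = 1. Collecting the sign flips along the way, the symbol is +1.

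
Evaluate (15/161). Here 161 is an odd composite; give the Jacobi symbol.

-1

Reciprocity: 15 ≡ 3 and 161 ≡ 1 (mod 4), so (15/161) = +(161/15).
Reduce top mod 15: now compute (11/15).
Reciprocity: 11 ≡ 3 and 15 ≡ 3 (mod 4), so (11/15) = −(15/11).
Reduce top mod 11: now compute (4/11).
Pull out 2^2: since 11 ≡ 3 (mod 8), (2/11) = -1, so (2/11)^2 = +1.
Reached (1/11) = 1. Collecting the sign flips along the way, the symbol is -1.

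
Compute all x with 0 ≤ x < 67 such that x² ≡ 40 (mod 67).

24, 43

Since 67 ≡ 3 (mod 4), a square root of 40 is 40^((67+1)/4) = 40^17 mod 67.
Repeated squaring: 40^2≡59, 40^4≡64, 40^8≡9, 40^16≡14 (mod 67).
40^17 = 40^(16+1) ≡ 24 (mod 67).
Check: 24² = 576 ≡ 40 (mod 67). The two roots are 24 and 43.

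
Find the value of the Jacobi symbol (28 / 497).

Pull out 2^2: since 497 ≡ 1 (mod 8), (2/497) = +1, so (2/497)^2 = +1.
Reciprocity: 7 ≡ 3 and 497 ≡ 1 (mod 4), so (7/497) = +(497/7).
Reduce top mod 7: now compute (0/7).
Top reduces to 0: gcd > 1, so the symbol is 0.

0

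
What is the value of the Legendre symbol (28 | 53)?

1

Euler's criterion: (28/53) ≡ 28^26 (mod 53).
28^2 ≡ 42 (mod 53)
28^4 ≡ 15 (mod 53)
28^8 ≡ 13 (mod 53)
28^16 ≡ 10 (mod 53)
28^26 = 28^(16+8+2) ≡ 1 (mod 53).
Result is 1, so (28/53) = 1.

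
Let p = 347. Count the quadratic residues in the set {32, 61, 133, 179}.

(32/347) = -1 → non-residue.
(61/347) = +1 → QR.
(133/347) = +1 → QR.
(179/347) = -1 → non-residue.
Total quadratic residues among the 4: 2.

2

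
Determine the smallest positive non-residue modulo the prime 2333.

(2/2333) = −1, so 2 is the smallest positive non-residue mod 2333.

2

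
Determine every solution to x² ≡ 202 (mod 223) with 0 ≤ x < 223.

Since 223 ≡ 3 (mod 4), a square root of 202 is 202^((223+1)/4) = 202^56 mod 223.
Repeated squaring: 202^2≡218, 202^4≡25, 202^8≡179, 202^16≡152, 202^32≡135 (mod 223).
202^56 = 202^(32+16+8) ≡ 47 (mod 223).
Check: 47² = 2209 ≡ 202 (mod 223). The two roots are 47 and 176.

47, 176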